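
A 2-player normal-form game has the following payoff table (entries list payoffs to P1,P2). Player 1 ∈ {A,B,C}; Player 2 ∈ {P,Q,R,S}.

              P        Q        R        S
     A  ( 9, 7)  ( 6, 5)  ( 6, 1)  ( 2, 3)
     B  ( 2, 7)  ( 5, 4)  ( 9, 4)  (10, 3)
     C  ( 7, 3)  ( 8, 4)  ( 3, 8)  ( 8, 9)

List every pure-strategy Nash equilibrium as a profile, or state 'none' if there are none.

PSNE = {(A,P)}

(A,P): NE
(A,Q): not NE [P1→C gives 8>6; P2→P gives 7>5]
(A,R): not NE [P1→B gives 9>6; P2→P gives 7>1]
(A,S): not NE [P1→B gives 10>2; P2→P gives 7>3]
(B,P): not NE [P1→A gives 9>2]
(B,Q): not NE [P1→C gives 8>5; P2→P gives 7>4]
(B,R): not NE [P2→P gives 7>4]
(B,S): not NE [P2→P gives 7>3]
(C,P): not NE [P1→A gives 9>7; P2→S gives 9>3]
(C,Q): not NE [P2→S gives 9>4]
(C,R): not NE [P1→B gives 9>3; P2→S gives 9>8]
(C,S): not NE [P1→B gives 10>8]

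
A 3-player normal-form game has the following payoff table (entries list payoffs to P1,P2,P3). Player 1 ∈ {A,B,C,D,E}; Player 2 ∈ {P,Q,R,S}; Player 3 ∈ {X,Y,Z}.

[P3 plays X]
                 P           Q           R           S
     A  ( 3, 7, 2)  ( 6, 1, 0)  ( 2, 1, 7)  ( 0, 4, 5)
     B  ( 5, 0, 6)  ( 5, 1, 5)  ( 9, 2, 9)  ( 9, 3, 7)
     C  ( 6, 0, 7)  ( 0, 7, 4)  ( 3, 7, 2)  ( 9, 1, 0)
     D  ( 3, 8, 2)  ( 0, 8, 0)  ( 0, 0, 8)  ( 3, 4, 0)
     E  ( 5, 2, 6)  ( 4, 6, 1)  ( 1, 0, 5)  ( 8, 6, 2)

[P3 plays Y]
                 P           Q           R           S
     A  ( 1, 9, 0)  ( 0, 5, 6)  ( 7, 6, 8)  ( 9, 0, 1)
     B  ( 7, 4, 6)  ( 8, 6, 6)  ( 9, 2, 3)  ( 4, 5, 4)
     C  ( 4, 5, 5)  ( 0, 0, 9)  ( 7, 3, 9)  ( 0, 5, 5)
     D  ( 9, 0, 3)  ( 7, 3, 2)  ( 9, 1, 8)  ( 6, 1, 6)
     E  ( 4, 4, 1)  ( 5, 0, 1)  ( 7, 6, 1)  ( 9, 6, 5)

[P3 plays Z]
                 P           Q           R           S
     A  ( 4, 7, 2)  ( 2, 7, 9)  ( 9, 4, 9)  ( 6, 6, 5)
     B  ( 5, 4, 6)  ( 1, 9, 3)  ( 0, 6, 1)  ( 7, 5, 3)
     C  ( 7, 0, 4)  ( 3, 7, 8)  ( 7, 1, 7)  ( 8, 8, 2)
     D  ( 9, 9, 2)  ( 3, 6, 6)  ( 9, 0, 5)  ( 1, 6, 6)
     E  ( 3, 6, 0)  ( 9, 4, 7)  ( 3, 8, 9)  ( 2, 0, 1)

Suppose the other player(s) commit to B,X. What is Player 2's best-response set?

u_2(P vs B,X) = 0
u_2(Q vs B,X) = 1
u_2(R vs B,X) = 2
u_2(S vs B,X) = 3
max payoff 3 at {S}

P2 best: {S}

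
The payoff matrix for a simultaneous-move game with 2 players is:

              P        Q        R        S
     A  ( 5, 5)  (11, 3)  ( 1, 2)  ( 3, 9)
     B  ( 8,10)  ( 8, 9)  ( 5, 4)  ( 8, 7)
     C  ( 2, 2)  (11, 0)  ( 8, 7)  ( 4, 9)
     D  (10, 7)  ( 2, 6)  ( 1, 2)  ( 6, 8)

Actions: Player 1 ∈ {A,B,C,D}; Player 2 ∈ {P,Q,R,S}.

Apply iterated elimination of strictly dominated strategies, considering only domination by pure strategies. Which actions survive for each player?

P2 drop Q (P beats it: A:5>3 B:10>9 C:2>0 D:7>6)
P1 drop A (B beats it: P:8>5 R:5>1 S:8>3)
P2 drop R (S beats it: B:7>4 C:9>7 D:8>2)
P1 drop C (B beats it: P:8>2 S:8>4)
P1→{B,D} P2→{P,S}

IESDS → P1:{B,D} P2:{P,S}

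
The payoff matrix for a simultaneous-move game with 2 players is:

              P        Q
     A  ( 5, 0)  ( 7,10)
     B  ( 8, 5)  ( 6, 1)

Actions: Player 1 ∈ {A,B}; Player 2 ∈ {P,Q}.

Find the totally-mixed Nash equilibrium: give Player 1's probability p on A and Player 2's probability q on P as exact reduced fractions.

p=2/7, q=1/4

P1 indiff ⇒ q·5+(1-q)·7 = q·8+(1-q)·6 ⇒ q(-3) = (1-q)(-1) ⇒ q = 1/4
P2 indiff ⇒ p·0+(1-p)·5 = p·10+(1-p)·1 ⇒ p(-10) = (1-p)(-4) ⇒ p = 2/7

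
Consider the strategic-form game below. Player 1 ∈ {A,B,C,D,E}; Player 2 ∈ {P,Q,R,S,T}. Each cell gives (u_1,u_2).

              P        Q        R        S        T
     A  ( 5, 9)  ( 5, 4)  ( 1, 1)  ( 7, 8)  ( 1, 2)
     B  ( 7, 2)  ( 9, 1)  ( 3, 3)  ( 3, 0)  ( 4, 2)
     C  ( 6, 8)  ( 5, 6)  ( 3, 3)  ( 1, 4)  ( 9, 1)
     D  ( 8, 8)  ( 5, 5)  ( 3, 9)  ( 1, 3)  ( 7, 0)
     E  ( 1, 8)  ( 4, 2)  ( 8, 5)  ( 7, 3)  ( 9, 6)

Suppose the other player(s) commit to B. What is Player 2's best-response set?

u_2(P vs B) = 2
u_2(Q vs B) = 1
u_2(R vs B) = 3
u_2(S vs B) = 0
u_2(T vs B) = 2
max payoff 3 at {R}

argmax u_2 = {R}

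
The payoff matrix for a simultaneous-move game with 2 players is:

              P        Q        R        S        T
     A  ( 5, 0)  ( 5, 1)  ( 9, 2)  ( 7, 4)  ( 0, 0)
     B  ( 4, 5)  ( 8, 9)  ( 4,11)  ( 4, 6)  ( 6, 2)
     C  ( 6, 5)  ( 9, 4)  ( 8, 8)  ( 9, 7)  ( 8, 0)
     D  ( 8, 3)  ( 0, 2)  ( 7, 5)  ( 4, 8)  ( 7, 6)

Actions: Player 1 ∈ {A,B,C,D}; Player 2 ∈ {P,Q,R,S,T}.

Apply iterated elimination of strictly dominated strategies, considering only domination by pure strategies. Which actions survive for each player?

Remaining: P1:{A,C} P2:{R,S}

P1 drop B (C beats it: P:6>4 Q:9>8 R:8>4 S:9>4 T:8>6)
P2 drop P (R beats it: A:2>0 C:8>5 D:5>3)
P1 drop D (C beats it: Q:9>0 R:8>7 S:9>4 T:8>7)
P2 drop Q (R beats it: A:2>1 C:8>4)
P2 drop T (R beats it: A:2>0 C:8>0)
P1→{A,C} P2→{R,S}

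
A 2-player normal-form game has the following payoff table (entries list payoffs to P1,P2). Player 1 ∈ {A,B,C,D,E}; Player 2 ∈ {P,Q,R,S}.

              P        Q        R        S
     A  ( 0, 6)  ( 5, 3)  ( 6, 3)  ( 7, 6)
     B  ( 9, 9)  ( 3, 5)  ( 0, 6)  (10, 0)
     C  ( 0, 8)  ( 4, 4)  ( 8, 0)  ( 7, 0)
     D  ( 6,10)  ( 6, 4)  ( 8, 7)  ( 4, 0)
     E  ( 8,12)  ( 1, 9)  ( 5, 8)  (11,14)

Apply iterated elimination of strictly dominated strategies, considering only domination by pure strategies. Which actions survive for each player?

IESDS → P1:{B,E} P2:{P,S}

P2 drop Q (P beats it: A:6>3 B:9>5 C:8>4 D:10>4 E:12>9)
P2 drop R (P beats it: A:6>3 B:9>6 C:8>0 D:10>7 E:12>8)
P1 drop A (B beats it: P:9>0 S:10>7)
P1 drop C (B beats it: P:9>0 S:10>7)
P1 drop D (B beats it: P:9>6 S:10>4)
P1→{B,E} P2→{P,S}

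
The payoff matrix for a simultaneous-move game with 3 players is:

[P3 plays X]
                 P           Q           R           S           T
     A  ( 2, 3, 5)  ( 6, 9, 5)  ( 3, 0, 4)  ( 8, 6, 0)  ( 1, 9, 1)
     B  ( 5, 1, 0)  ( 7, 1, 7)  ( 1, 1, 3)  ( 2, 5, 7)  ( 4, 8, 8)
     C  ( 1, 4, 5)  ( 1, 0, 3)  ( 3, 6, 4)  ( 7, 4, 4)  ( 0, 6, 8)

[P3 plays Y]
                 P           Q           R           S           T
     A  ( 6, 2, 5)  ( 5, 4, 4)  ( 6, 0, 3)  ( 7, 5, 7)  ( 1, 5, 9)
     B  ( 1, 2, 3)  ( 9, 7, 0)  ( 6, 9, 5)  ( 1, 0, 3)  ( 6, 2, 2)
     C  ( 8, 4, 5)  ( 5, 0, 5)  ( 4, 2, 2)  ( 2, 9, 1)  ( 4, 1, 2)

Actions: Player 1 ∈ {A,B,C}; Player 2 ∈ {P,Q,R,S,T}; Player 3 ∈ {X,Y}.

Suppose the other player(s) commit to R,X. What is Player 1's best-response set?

argmax u_1 = {A,C}

u_1(A vs R,X) = 3
u_1(B vs R,X) = 1
u_1(C vs R,X) = 3
max payoff 3 at {A,C}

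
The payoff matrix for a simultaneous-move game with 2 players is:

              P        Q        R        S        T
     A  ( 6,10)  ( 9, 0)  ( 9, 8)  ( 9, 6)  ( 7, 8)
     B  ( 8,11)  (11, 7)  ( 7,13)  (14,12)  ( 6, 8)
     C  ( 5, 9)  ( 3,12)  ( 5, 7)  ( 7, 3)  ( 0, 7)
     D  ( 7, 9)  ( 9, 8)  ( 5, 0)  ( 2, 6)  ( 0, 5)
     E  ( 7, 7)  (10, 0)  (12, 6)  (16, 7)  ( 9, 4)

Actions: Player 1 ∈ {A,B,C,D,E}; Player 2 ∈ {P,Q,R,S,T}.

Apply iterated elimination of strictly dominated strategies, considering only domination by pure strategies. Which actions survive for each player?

Survivors P1:{B,E} P2:{P,R,S}

P1 drop A (E beats it: P:7>6 Q:10>9 R:12>9 S:16>9 T:9>7)
P1 drop C (B beats it: P:8>5 Q:11>3 R:7>5 S:14>7 T:6>0)
P1 drop D (B beats it: P:8>7 Q:11>9 R:7>5 S:14>2 T:6>0)
P2 drop Q (P beats it: B:11>7 E:7>0)
P2 drop T (P beats it: B:11>8 E:7>4)
P1→{B,E} P2→{P,R,S}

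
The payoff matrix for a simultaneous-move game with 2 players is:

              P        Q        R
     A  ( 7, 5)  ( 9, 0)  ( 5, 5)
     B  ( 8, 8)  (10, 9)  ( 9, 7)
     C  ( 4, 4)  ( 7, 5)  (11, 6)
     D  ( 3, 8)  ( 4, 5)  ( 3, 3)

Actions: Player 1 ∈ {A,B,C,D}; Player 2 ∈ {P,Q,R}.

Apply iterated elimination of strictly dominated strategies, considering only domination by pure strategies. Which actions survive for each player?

P1 drop A (B beats it: P:8>7 Q:10>9 R:9>5)
P1 drop D (B beats it: P:8>3 Q:10>4 R:9>3)
P2 drop P (Q beats it: B:9>8 C:5>4)
P1→{B,C} P2→{Q,R}

IESDS → P1:{B,C} P2:{Q,R}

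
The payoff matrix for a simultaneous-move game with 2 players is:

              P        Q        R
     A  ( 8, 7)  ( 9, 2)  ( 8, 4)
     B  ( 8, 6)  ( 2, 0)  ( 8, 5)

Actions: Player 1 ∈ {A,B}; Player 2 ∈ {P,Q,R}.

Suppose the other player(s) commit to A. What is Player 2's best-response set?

u_2(P vs A) = 7
u_2(Q vs A) = 2
u_2(R vs A) = 4
max payoff 7 at {P}

P2 best: {P}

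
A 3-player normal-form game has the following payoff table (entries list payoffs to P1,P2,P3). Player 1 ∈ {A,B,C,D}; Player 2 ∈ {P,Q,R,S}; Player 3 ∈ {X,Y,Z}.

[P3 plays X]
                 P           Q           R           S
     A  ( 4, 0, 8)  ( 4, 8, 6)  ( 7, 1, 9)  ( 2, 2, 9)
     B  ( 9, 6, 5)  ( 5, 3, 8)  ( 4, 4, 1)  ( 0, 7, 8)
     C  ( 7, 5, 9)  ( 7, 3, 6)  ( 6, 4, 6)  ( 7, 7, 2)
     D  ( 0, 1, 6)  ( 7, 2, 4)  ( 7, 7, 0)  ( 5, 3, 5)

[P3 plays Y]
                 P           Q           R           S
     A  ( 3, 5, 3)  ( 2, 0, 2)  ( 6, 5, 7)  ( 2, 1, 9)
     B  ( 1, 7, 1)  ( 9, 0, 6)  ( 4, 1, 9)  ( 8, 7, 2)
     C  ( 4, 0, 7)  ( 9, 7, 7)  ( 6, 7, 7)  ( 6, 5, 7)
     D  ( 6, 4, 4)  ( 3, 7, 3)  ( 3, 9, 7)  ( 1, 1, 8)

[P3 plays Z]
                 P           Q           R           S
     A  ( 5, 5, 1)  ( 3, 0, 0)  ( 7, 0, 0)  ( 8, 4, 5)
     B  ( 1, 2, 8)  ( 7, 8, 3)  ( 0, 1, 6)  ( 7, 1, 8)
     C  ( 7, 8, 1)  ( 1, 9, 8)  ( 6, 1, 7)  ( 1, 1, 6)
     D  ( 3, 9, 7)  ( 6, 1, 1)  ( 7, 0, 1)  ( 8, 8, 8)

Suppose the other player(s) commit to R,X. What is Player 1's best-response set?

argmax u_1 = {A,D}

u_1(A vs R,X) = 7
u_1(B vs R,X) = 4
u_1(C vs R,X) = 6
u_1(D vs R,X) = 7
max payoff 7 at {A,D}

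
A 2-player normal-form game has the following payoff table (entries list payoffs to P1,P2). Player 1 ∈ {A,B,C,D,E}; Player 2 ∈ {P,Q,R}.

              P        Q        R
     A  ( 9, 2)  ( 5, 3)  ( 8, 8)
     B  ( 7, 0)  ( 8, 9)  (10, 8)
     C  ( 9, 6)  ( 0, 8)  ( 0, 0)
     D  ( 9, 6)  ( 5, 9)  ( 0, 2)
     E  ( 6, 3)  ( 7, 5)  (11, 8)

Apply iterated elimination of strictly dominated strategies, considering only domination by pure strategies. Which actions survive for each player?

P2 drop P (Q beats it: A:3>2 B:9>0 C:8>6 D:9>6 E:5>3)
P1 drop A (B beats it: Q:8>5 R:10>8)
P1 drop C (B beats it: Q:8>0 R:10>0)
P1 drop D (B beats it: Q:8>5 R:10>0)
P1→{B,E} P2→{Q,R}

Survivors P1:{B,E} P2:{Q,R}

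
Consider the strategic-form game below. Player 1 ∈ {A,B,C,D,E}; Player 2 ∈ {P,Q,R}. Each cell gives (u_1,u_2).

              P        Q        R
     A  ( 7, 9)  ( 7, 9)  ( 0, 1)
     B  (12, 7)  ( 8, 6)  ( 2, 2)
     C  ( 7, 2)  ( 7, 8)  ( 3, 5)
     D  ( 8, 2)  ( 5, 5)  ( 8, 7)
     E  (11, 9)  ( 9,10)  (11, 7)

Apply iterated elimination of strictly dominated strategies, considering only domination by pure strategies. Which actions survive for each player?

P1 drop A (B beats it: P:12>7 Q:8>7 R:2>0)
P1 drop C (E beats it: P:11>7 Q:9>7 R:11>3)
P1 drop D (E beats it: P:11>8 Q:9>5 R:11>8)
P2 drop R (P beats it: B:7>2 E:9>7)
P1→{B,E} P2→{P,Q}

Remaining: P1:{B,E} P2:{P,Q}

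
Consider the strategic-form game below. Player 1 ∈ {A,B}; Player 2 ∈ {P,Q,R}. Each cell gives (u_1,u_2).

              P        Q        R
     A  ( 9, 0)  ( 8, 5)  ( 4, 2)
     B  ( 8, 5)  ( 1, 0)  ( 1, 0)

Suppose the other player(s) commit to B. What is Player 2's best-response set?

BR_2 = {P}

u_2(P vs B) = 5
u_2(Q vs B) = 0
u_2(R vs B) = 0
max payoff 5 at {P}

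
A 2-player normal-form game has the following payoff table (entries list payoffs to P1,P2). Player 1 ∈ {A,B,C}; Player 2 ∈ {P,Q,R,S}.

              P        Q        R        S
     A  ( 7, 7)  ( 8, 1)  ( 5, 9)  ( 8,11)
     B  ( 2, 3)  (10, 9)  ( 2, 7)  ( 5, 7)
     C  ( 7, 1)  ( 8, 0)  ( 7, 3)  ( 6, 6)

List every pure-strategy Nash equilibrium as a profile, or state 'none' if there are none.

(A,P): not NE [P2→S gives 11>7]
(A,Q): not NE [P1→B gives 10>8; P2→S gives 11>1]
(A,R): not NE [P1→C gives 7>5; P2→S gives 11>9]
(A,S): NE
(B,P): not NE [P1→C gives 7>2; P2→Q gives 9>3]
(B,Q): NE
(B,R): not NE [P1→C gives 7>2; P2→Q gives 9>7]
(B,S): not NE [P1→A gives 8>5; P2→Q gives 9>7]
(C,P): not NE [P2→S gives 6>1]
(C,Q): not NE [P1→B gives 10>8; P2→S gives 6>0]
(C,R): not NE [P2→S gives 6>3]
(C,S): not NE [P1→A gives 8>6]

NE set: (A,S), (B,Q)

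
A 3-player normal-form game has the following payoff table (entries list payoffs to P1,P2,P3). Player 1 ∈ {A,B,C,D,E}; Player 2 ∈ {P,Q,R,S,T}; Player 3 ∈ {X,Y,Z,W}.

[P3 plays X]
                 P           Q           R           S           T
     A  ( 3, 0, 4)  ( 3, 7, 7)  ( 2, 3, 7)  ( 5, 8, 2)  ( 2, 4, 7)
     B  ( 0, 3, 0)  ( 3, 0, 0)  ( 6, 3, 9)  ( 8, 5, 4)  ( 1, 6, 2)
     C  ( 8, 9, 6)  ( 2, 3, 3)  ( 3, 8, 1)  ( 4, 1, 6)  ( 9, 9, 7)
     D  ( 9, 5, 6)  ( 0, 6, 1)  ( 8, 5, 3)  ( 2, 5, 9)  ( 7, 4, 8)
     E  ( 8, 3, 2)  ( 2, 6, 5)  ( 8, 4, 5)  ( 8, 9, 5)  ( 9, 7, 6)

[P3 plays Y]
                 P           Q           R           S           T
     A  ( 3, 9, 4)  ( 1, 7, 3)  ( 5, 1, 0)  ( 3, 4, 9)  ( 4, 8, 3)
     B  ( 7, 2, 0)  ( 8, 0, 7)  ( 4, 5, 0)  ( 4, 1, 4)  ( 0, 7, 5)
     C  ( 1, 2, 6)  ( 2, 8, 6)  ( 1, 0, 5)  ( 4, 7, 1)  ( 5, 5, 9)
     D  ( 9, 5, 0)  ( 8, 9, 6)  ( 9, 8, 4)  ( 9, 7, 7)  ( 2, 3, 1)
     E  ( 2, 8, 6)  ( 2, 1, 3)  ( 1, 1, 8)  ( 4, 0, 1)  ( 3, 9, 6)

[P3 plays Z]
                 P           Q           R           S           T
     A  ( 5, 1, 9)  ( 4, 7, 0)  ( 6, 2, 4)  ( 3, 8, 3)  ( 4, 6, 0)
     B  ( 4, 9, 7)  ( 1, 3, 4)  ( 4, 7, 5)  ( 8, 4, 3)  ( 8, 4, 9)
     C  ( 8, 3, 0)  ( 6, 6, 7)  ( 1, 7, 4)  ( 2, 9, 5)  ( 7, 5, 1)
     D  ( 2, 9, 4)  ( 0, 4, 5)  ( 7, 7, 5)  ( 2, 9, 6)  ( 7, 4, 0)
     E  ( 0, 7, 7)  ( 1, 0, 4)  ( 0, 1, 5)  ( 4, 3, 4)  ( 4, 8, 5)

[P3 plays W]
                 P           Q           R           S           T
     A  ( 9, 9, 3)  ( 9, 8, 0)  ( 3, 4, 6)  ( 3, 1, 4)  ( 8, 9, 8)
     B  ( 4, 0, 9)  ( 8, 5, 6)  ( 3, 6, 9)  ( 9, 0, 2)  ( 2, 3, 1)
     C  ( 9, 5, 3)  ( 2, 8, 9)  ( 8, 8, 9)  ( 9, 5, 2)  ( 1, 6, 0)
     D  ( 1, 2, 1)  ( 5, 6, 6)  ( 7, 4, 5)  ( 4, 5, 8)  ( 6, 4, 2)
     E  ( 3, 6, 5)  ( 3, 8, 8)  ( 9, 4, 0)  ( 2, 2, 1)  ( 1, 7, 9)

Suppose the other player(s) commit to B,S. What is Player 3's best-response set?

BR_3 = {X,Y}

u_3(X vs B,S) = 4
u_3(Y vs B,S) = 4
u_3(Z vs B,S) = 3
u_3(W vs B,S) = 2
max payoff 4 at {X,Y}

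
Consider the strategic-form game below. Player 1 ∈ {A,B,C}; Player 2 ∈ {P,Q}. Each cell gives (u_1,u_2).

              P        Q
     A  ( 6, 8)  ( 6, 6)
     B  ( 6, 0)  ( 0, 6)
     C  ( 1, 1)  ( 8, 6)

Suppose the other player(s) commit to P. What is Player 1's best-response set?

P1 best: {A,B}

u_1(A vs P) = 6
u_1(B vs P) = 6
u_1(C vs P) = 1
max payoff 6 at {A,B}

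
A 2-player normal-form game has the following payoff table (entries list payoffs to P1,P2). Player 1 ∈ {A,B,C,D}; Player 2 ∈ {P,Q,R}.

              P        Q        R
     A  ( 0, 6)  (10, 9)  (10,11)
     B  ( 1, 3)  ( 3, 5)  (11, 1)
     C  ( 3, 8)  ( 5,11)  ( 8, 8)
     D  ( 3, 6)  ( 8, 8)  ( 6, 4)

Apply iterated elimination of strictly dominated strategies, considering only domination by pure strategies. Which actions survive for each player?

IESDS → P1:{A,B} P2:{Q,R}

P2 drop P (Q beats it: A:9>6 B:5>3 C:11>8 D:8>6)
P1 drop C (A beats it: Q:10>5 R:10>8)
P1 drop D (A beats it: Q:10>8 R:10>6)
P1→{A,B} P2→{Q,R}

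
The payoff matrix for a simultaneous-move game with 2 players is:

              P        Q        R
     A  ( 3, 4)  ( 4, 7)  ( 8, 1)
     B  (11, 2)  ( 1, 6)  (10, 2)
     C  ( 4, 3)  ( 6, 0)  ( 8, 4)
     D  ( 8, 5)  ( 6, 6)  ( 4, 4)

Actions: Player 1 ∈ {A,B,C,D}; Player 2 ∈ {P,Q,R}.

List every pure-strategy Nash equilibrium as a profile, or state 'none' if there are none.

NE set: (D,Q)

(A,P): not NE [P1→B gives 11>3; P2→Q gives 7>4]
(A,Q): not NE [P1→D gives 6>4]
(A,R): not NE [P1→B gives 10>8; P2→Q gives 7>1]
(B,P): not NE [P2→Q gives 6>2]
(B,Q): not NE [P1→D gives 6>1]
(B,R): not NE [P2→Q gives 6>2]
(C,P): not NE [P1→B gives 11>4; P2→R gives 4>3]
(C,Q): not NE [P2→R gives 4>0]
(C,R): not NE [P1→B gives 10>8]
(D,P): not NE [P1→B gives 11>8; P2→Q gives 6>5]
(D,Q): NE
(D,R): not NE [P1→B gives 10>4; P2→Q gives 6>4]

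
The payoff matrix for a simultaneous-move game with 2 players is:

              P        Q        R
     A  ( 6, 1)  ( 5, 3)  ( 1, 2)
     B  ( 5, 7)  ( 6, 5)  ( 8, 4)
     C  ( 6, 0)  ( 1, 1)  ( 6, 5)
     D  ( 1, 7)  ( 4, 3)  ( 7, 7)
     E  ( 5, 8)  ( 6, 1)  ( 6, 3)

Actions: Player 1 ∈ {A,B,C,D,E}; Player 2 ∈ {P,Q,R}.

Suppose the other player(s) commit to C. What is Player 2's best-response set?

u_2(P vs C) = 0
u_2(Q vs C) = 1
u_2(R vs C) = 5
max payoff 5 at {R}

BR_2 = {R}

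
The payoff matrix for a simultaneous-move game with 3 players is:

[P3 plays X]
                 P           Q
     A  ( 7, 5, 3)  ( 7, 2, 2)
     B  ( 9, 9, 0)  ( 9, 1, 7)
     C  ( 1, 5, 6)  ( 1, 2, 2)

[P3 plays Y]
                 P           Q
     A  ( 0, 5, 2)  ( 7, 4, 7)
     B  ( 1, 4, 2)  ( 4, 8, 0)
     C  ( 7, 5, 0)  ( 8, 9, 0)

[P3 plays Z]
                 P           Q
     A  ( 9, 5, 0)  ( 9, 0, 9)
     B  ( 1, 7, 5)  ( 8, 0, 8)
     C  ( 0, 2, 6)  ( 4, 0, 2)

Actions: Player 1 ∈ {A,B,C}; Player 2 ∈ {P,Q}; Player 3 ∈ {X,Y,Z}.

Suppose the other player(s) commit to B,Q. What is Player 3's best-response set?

u_3(X vs B,Q) = 7
u_3(Y vs B,Q) = 0
u_3(Z vs B,Q) = 8
max payoff 8 at {Z}

P3 best: {Z}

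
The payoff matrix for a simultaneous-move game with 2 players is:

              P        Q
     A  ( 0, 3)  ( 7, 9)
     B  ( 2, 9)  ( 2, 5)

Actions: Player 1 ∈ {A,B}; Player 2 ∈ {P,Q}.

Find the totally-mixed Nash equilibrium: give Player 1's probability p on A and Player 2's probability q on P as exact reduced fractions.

P1 indiff ⇒ q·0+(1-q)·7 = q·2+(1-q)·2 ⇒ q(-2) = (1-q)(-5) ⇒ q = 5/7
P2 indiff ⇒ p·3+(1-p)·9 = p·9+(1-p)·5 ⇒ p(-6) = (1-p)(-4) ⇒ p = 2/5

p=2/5, q=5/7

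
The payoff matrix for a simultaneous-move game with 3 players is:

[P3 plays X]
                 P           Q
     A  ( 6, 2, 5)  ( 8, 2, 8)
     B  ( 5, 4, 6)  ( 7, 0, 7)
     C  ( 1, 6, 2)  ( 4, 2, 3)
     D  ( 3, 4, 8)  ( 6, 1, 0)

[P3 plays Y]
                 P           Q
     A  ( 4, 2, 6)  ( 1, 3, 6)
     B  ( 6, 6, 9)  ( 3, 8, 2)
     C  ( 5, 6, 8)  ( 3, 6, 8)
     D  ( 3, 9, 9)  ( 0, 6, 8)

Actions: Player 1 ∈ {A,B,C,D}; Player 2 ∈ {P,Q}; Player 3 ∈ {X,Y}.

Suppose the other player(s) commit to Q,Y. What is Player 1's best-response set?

BR_1 = {B,C}

u_1(A vs Q,Y) = 1
u_1(B vs Q,Y) = 3
u_1(C vs Q,Y) = 3
u_1(D vs Q,Y) = 0
max payoff 3 at {B,C}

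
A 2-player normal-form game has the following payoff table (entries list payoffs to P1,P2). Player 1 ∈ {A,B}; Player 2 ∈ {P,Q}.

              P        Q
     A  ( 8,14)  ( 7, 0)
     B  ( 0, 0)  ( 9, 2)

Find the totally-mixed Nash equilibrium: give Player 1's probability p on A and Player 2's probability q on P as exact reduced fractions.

P1 indiff ⇒ q·8+(1-q)·7 = q·0+(1-q)·9 ⇒ q(8) = (1-q)(2) ⇒ q = 1/5
P2 indiff ⇒ p·14+(1-p)·0 = p·0+(1-p)·2 ⇒ p(14) = (1-p)(2) ⇒ p = 1/8

p=1/8, q=1/5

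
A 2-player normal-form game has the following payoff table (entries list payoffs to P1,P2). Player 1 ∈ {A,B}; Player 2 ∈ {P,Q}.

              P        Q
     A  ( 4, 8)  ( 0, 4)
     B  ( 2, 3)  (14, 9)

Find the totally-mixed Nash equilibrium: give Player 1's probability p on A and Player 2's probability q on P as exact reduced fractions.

(p,q) = (3/5, 7/8)

P1 indiff ⇒ q·4+(1-q)·0 = q·2+(1-q)·14 ⇒ q(2) = (1-q)(14) ⇒ q = 7/8
P2 indiff ⇒ p·8+(1-p)·3 = p·4+(1-p)·9 ⇒ p(4) = (1-p)(6) ⇒ p = 3/5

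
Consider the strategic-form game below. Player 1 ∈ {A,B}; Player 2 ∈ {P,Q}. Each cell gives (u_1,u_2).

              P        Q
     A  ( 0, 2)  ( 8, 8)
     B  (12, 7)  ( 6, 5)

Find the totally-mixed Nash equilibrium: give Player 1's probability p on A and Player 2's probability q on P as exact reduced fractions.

p=1/4, q=1/7

P1 indiff ⇒ q·0+(1-q)·8 = q·12+(1-q)·6 ⇒ q(-12) = (1-q)(-2) ⇒ q = 1/7
P2 indiff ⇒ p·2+(1-p)·7 = p·8+(1-p)·5 ⇒ p(-6) = (1-p)(-2) ⇒ p = 1/4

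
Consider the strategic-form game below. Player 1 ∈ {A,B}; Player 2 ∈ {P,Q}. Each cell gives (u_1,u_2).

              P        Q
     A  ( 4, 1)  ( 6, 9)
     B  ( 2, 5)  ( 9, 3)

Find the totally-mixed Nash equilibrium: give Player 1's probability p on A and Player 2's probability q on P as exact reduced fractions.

P1 indiff ⇒ q·4+(1-q)·6 = q·2+(1-q)·9 ⇒ q(2) = (1-q)(3) ⇒ q = 3/5
P2 indiff ⇒ p·1+(1-p)·5 = p·9+(1-p)·3 ⇒ p(-8) = (1-p)(-2) ⇒ p = 1/5

P1 mixes 1/5 on A; P2 mixes 3/5 on P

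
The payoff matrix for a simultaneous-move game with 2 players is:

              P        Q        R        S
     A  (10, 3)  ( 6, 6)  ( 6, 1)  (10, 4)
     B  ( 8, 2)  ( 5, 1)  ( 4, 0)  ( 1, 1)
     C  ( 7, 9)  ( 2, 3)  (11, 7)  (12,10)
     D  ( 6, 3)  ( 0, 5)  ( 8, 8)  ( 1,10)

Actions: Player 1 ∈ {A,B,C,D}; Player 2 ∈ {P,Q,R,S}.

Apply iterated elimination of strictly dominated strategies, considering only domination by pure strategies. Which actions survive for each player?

P1 drop B (A beats it: P:10>8 Q:6>5 R:6>4 S:10>1)
P1 drop D (C beats it: P:7>6 Q:2>0 R:11>8 S:12>1)
P2 drop P (S beats it: A:4>3 C:10>9)
P2 drop R (S beats it: A:4>1 C:10>7)
P1→{A,C} P2→{Q,S}

Survivors P1:{A,C} P2:{Q,S}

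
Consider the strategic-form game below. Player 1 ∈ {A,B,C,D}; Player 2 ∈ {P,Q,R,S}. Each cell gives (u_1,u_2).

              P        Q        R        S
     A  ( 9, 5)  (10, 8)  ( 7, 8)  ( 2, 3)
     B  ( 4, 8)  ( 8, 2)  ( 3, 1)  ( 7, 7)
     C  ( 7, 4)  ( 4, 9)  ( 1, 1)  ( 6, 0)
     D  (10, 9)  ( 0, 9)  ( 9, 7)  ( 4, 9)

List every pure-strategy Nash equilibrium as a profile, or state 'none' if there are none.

NE set: (A,Q), (D,P)

(A,P): not NE [P1→D gives 10>9; P2→R gives 8>5]
(A,Q): NE
(A,R): not NE [P1→D gives 9>7]
(A,S): not NE [P1→B gives 7>2; P2→R gives 8>3]
(B,P): not NE [P1→D gives 10>4]
(B,Q): not NE [P1→A gives 10>8; P2→P gives 8>2]
(B,R): not NE [P1→D gives 9>3; P2→P gives 8>1]
(B,S): not NE [P2→P gives 8>7]
(C,P): not NE [P1→D gives 10>7; P2→Q gives 9>4]
(C,Q): not NE [P1→A gives 10>4]
(C,R): not NE [P1→D gives 9>1; P2→Q gives 9>1]
(C,S): not NE [P1→B gives 7>6; P2→Q gives 9>0]
(D,P): NE
(D,Q): not NE [P1→A gives 10>0]
(D,R): not NE [P2→S gives 9>7]
(D,S): not NE [P1→B gives 7>4]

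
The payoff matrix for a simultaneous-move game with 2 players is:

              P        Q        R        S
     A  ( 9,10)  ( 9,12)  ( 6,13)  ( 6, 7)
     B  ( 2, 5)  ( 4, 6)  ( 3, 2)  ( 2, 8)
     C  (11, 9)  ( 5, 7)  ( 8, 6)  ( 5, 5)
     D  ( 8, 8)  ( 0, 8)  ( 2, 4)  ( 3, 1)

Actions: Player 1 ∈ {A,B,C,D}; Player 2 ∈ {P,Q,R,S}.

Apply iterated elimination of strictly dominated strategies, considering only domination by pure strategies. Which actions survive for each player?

P1 drop B (A beats it: P:9>2 Q:9>4 R:6>3 S:6>2)
P1 drop D (A beats it: P:9>8 Q:9>0 R:6>2 S:6>3)
P2 drop S (P beats it: A:10>7 C:9>5)
P1→{A,C} P2→{P,Q,R}

Remaining: P1:{A,C} P2:{P,Q,R}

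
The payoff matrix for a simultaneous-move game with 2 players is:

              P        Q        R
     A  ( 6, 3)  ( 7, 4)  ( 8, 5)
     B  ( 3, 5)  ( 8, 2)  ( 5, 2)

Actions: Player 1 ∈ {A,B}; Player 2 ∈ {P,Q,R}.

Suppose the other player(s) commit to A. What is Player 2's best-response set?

u_2(P vs A) = 3
u_2(Q vs A) = 4
u_2(R vs A) = 5
max payoff 5 at {R}

BR_2 = {R}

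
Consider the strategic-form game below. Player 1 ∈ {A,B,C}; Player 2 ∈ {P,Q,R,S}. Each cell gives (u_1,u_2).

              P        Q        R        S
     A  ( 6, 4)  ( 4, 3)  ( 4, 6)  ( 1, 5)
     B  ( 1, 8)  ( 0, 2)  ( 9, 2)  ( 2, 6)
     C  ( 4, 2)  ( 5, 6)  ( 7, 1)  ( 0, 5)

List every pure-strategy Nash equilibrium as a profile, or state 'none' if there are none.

PSNE = {(C,Q)}

(A,P): not NE [P2→R gives 6>4]
(A,Q): not NE [P1→C gives 5>4; P2→R gives 6>3]
(A,R): not NE [P1→B gives 9>4]
(A,S): not NE [P1→B gives 2>1; P2→R gives 6>5]
(B,P): not NE [P1→A gives 6>1]
(B,Q): not NE [P1→C gives 5>0; P2→P gives 8>2]
(B,R): not NE [P2→P gives 8>2]
(B,S): not NE [P2→P gives 8>6]
(C,P): not NE [P1→A gives 6>4; P2→Q gives 6>2]
(C,Q): NE
(C,R): not NE [P1→B gives 9>7; P2→Q gives 6>1]
(C,S): not NE [P1→B gives 2>0; P2→Q gives 6>5]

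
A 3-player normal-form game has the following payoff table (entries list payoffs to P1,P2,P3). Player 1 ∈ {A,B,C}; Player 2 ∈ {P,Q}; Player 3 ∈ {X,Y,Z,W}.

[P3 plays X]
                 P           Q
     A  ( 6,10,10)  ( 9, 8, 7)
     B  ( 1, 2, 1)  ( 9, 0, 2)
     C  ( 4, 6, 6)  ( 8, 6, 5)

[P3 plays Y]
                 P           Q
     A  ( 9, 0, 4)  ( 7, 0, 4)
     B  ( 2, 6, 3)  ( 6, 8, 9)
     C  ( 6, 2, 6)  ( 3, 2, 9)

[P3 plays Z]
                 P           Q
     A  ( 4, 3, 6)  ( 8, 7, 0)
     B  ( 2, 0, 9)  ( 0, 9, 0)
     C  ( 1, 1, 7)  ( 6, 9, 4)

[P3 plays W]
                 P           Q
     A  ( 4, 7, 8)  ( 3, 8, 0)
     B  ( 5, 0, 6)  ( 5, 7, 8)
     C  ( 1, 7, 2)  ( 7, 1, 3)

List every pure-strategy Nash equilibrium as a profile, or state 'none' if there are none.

NE set: (A,P,X)

(A,P,X): NE
(A,P,Y): not NE [P3→X gives 10>4]
(A,P,Z): not NE [P2→Q gives 7>3; P3→X gives 10>6]
(A,P,W): not NE [P1→B gives 5>4; P2→Q gives 8>7; P3→X gives 10>8]
(A,Q,X): not NE [P2→P gives 10>8]
(A,Q,Y): not NE [P3→X gives 7>4]
(A,Q,Z): not NE [P3→X gives 7>0]
(A,Q,W): not NE [P1→C gives 7>3; P3→X gives 7>0]
(B,P,X): not NE [P1→A gives 6>1; P3→Z gives 9>1]
(B,P,Y): not NE [P1→A gives 9>2; P2→Q gives 8>6; P3→Z gives 9>3]
(B,P,Z): not NE [P1→A gives 4>2; P2→Q gives 9>0]
(B,P,W): not NE [P2→Q gives 7>0; P3→Z gives 9>6]
(B,Q,X): not NE [P2→P gives 2>0; P3→Y gives 9>2]
(B,Q,Y): not NE [P1→A gives 7>6]
(B,Q,Z): not NE [P1→A gives 8>0; P3→Y gives 9>0]
(B,Q,W): not NE [P1→C gives 7>5; P3→Y gives 9>8]
(C,P,X): not NE [P1→A gives 6>4; P3→Z gives 7>6]
(C,P,Y): not NE [P1→A gives 9>6; P3→Z gives 7>6]
(C,P,Z): not NE [P1→A gives 4>1; P2→Q gives 9>1]
(C,P,W): not NE [P1→B gives 5>1; P3→Z gives 7>2]
(C,Q,X): not NE [P1→B gives 9>8; P3→Y gives 9>5]
(C,Q,Y): not NE [P1→A gives 7>3]
(C,Q,Z): not NE [P1→A gives 8>6; P3→Y gives 9>4]
(C,Q,W): not NE [P2→P gives 7>1; P3→Y gives 9>3]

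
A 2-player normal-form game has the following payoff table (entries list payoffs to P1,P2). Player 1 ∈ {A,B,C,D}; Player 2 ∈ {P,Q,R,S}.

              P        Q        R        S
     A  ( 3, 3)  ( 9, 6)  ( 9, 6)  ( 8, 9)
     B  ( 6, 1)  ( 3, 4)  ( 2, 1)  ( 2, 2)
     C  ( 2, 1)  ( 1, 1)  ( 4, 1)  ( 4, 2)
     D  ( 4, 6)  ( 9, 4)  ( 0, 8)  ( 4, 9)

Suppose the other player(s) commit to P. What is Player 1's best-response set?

u_1(A vs P) = 3
u_1(B vs P) = 6
u_1(C vs P) = 2
u_1(D vs P) = 4
max payoff 6 at {B}

BR_1 = {B}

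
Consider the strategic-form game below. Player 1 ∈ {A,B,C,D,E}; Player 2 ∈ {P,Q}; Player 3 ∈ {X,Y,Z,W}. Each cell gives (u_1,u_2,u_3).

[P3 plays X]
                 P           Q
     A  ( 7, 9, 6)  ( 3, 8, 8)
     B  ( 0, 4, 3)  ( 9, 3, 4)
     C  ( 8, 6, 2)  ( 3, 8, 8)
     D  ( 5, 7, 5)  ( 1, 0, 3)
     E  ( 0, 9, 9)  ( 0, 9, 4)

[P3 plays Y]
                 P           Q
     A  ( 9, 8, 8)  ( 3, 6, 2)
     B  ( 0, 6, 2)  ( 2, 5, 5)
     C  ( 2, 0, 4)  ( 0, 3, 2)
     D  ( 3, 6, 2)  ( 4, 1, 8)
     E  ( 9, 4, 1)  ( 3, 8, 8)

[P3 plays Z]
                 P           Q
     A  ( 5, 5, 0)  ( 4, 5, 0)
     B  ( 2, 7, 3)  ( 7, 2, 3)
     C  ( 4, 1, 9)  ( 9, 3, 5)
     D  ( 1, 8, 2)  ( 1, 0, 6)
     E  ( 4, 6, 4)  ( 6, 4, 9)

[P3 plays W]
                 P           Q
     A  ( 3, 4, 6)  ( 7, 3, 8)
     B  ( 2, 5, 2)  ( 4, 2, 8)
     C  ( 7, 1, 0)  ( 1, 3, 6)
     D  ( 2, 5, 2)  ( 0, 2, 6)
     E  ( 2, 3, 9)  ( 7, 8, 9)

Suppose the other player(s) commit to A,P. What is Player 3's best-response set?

u_3(X vs A,P) = 6
u_3(Y vs A,P) = 8
u_3(Z vs A,P) = 0
u_3(W vs A,P) = 6
max payoff 8 at {Y}

argmax u_3 = {Y}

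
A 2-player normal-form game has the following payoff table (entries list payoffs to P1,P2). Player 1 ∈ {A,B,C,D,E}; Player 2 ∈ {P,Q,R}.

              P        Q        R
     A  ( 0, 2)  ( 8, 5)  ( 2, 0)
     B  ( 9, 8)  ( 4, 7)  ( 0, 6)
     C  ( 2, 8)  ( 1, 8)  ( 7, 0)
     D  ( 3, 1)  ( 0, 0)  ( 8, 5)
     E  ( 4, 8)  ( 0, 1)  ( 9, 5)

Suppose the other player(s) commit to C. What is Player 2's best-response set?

BR_2 = {P,Q}

u_2(P vs C) = 8
u_2(Q vs C) = 8
u_2(R vs C) = 0
max payoff 8 at {P,Q}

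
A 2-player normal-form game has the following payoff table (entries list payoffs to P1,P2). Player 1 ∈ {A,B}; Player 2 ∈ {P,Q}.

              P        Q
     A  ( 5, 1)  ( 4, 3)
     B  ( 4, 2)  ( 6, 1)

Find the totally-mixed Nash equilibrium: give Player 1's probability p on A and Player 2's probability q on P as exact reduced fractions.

(p,q) = (1/3, 2/3)

P1 indiff ⇒ q·5+(1-q)·4 = q·4+(1-q)·6 ⇒ q(1) = (1-q)(2) ⇒ q = 2/3
P2 indiff ⇒ p·1+(1-p)·2 = p·3+(1-p)·1 ⇒ p(-2) = (1-p)(-1) ⇒ p = 1/3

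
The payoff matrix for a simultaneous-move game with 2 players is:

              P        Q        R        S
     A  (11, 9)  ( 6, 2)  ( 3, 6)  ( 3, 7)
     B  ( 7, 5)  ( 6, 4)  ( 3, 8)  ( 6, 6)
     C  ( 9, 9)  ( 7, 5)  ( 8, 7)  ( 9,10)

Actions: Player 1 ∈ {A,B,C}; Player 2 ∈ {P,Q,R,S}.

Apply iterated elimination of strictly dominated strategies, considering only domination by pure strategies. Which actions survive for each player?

Survivors P1:{A,C} P2:{P,S}

P1 drop B (C beats it: P:9>7 Q:7>6 R:8>3 S:9>6)
P2 drop Q (P beats it: A:9>2 C:9>5)
P2 drop R (P beats it: A:9>6 C:9>7)
P1→{A,C} P2→{P,S}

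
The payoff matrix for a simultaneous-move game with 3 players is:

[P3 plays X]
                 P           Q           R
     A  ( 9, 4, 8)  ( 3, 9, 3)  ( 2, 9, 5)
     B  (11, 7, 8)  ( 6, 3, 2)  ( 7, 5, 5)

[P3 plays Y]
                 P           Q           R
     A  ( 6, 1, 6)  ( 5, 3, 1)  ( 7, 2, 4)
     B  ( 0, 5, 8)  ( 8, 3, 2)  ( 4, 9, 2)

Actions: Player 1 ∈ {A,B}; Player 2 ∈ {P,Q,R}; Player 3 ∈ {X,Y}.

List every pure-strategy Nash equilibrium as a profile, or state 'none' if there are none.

(A,P,X): not NE [P1→B gives 11>9; P2→R gives 9>4]
(A,P,Y): not NE [P2→Q gives 3>1; P3→X gives 8>6]
(A,Q,X): not NE [P1→B gives 6>3]
(A,Q,Y): not NE [P1→B gives 8>5; P3→X gives 3>1]
(A,R,X): not NE [P1→B gives 7>2]
(A,R,Y): not NE [P2→Q gives 3>2; P3→X gives 5>4]
(B,P,X): NE
(B,P,Y): not NE [P1→A gives 6>0; P2→R gives 9>5]
(B,Q,X): not NE [P2→P gives 7>3]
(B,Q,Y): not NE [P2→R gives 9>3]
(B,R,X): not NE [P2→P gives 7>5]
(B,R,Y): not NE [P1→A gives 7>4; P3→X gives 5>2]

NE set: (B,P,X)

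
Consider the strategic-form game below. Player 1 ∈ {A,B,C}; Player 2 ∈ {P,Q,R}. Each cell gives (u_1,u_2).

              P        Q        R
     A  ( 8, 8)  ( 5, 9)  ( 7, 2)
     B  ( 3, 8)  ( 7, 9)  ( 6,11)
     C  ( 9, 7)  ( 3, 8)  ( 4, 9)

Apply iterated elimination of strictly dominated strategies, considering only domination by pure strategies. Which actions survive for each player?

P2 drop P (Q beats it: A:9>8 B:9>8 C:8>7)
P1 drop C (A beats it: Q:5>3 R:7>4)
P1→{A,B} P2→{Q,R}

IESDS → P1:{A,B} P2:{Q,R}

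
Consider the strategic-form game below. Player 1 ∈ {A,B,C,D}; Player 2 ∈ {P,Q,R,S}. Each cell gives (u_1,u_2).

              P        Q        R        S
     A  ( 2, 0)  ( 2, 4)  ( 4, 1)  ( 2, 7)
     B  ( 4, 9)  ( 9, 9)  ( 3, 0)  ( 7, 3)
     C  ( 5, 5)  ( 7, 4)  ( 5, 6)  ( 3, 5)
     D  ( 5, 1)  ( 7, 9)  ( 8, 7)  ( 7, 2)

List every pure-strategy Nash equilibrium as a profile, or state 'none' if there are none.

NE set: (B,Q)

(A,P): not NE [P1→D gives 5>2; P2→S gives 7>0]
(A,Q): not NE [P1→B gives 9>2; P2→S gives 7>4]
(A,R): not NE [P1→D gives 8>4; P2→S gives 7>1]
(A,S): not NE [P1→D gives 7>2]
(B,P): not NE [P1→D gives 5>4]
(B,Q): NE
(B,R): not NE [P1→D gives 8>3; P2→Q gives 9>0]
(B,S): not NE [P2→Q gives 9>3]
(C,P): not NE [P2→R gives 6>5]
(C,Q): not NE [P1→B gives 9>7; P2→R gives 6>4]
(C,R): not NE [P1→D gives 8>5]
(C,S): not NE [P1→D gives 7>3; P2→R gives 6>5]
(D,P): not NE [P2→Q gives 9>1]
(D,Q): not NE [P1→B gives 9>7]
(D,R): not NE [P2→Q gives 9>7]
(D,S): not NE [P2→Q gives 9>2]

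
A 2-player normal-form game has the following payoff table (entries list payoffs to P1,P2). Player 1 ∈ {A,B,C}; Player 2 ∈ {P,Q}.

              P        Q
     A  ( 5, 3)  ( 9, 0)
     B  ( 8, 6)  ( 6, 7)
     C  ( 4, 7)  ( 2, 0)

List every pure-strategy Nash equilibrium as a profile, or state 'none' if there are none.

PSNE: ∅

(A,P): not NE [P1→B gives 8>5]
(A,Q): not NE [P2→P gives 3>0]
(B,P): not NE [P2→Q gives 7>6]
(B,Q): not NE [P1→A gives 9>6]
(C,P): not NE [P1→B gives 8>4]
(C,Q): not NE [P1→A gives 9>2; P2→P gives 7>0]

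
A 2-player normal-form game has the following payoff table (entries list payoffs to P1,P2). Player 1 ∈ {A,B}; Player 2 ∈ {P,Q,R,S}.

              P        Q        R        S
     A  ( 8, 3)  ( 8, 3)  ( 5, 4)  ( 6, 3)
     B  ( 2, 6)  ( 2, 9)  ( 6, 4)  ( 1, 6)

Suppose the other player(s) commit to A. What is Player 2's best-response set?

u_2(P vs A) = 3
u_2(Q vs A) = 3
u_2(R vs A) = 4
u_2(S vs A) = 3
max payoff 4 at {R}

P2 best: {R}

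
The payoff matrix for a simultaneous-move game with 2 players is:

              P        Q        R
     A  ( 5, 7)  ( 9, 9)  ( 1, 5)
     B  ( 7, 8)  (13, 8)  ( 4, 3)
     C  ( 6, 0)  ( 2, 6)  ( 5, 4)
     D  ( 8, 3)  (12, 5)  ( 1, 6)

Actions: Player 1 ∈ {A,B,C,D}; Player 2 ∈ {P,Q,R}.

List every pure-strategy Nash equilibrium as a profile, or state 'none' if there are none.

(A,P): not NE [P1→D gives 8>5; P2→Q gives 9>7]
(A,Q): not NE [P1→B gives 13>9]
(A,R): not NE [P1→C gives 5>1; P2→Q gives 9>5]
(B,P): not NE [P1→D gives 8>7]
(B,Q): NE
(B,R): not NE [P1→C gives 5>4; P2→Q gives 8>3]
(C,P): not NE [P1→D gives 8>6; P2→Q gives 6>0]
(C,Q): not NE [P1→B gives 13>2]
(C,R): not NE [P2→Q gives 6>4]
(D,P): not NE [P2→R gives 6>3]
(D,Q): not NE [P1→B gives 13>12; P2→R gives 6>5]
(D,R): not NE [P1→C gives 5>1]

Nash profiles: (B,Q)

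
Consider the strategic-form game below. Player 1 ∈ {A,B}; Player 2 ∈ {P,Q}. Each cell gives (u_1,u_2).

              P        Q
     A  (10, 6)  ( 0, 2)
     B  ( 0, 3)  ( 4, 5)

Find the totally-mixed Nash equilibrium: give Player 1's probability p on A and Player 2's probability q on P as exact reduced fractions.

(p,q) = (1/3, 2/7)

P1 indiff ⇒ q·10+(1-q)·0 = q·0+(1-q)·4 ⇒ q(10) = (1-q)(4) ⇒ q = 2/7
P2 indiff ⇒ p·6+(1-p)·3 = p·2+(1-p)·5 ⇒ p(4) = (1-p)(2) ⇒ p = 1/3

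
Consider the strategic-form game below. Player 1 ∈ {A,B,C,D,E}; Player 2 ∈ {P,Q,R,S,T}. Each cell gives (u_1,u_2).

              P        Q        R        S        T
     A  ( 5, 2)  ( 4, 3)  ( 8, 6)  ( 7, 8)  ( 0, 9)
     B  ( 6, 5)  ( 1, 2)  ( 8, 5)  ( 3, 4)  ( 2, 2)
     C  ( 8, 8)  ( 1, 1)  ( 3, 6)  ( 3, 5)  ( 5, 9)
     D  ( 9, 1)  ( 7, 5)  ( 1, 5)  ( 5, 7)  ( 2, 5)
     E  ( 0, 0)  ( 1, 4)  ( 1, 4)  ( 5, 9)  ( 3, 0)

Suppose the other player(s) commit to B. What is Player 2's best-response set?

u_2(P vs B) = 5
u_2(Q vs B) = 2
u_2(R vs B) = 5
u_2(S vs B) = 4
u_2(T vs B) = 2
max payoff 5 at {P,R}

BR_2 = {P,R}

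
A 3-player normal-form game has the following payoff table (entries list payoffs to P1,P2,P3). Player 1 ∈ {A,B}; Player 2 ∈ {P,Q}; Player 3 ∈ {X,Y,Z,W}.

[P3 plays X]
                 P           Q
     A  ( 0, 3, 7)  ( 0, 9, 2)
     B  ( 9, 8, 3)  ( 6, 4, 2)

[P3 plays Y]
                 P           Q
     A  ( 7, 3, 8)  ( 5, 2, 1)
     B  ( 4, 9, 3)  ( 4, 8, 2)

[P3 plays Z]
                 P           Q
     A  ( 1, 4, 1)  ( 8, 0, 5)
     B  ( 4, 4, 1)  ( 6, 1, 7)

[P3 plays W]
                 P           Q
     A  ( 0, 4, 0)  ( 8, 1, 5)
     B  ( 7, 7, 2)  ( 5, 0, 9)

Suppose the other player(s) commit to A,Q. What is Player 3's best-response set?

BR_3 = {Z,W}

u_3(X vs A,Q) = 2
u_3(Y vs A,Q) = 1
u_3(Z vs A,Q) = 5
u_3(W vs A,Q) = 5
max payoff 5 at {Z,W}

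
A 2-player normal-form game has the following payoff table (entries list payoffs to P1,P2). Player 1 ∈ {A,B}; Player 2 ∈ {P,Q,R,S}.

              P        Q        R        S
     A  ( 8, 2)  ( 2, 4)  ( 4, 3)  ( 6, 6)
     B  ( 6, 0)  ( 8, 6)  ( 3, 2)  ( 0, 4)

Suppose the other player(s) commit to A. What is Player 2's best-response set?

u_2(P vs A) = 2
u_2(Q vs A) = 4
u_2(R vs A) = 3
u_2(S vs A) = 6
max payoff 6 at {S}

P2 best: {S}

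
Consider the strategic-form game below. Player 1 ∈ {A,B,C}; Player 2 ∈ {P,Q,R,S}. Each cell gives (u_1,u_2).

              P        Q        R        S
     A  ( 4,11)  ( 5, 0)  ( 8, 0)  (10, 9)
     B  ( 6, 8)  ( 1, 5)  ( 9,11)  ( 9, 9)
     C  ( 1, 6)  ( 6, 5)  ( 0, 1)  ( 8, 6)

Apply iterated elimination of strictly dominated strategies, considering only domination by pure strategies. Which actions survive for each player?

P2 drop Q (P beats it: A:11>0 B:8>5 C:6>5)
P1 drop C (A beats it: P:4>1 R:8>0 S:10>8)
P1→{A,B} P2→{P,R,S}

IESDS → P1:{A,B} P2:{P,R,S}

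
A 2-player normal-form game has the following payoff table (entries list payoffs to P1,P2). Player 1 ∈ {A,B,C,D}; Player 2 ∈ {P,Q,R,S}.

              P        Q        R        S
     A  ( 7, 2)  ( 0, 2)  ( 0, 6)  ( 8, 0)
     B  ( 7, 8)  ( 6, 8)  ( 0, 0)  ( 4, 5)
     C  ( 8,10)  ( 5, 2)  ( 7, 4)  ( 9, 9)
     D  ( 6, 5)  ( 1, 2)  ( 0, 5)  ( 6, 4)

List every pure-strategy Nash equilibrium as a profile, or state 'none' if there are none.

Nash profiles: (B,Q), (C,P)

(A,P): not NE [P1→C gives 8>7; P2→R gives 6>2]
(A,Q): not NE [P1→B gives 6>0; P2→R gives 6>2]
(A,R): not NE [P1→C gives 7>0]
(A,S): not NE [P1→C gives 9>8; P2→R gives 6>0]
(B,P): not NE [P1→C gives 8>7]
(B,Q): NE
(B,R): not NE [P1→C gives 7>0; P2→Q gives 8>0]
(B,S): not NE [P1→C gives 9>4; P2→Q gives 8>5]
(C,P): NE
(C,Q): not NE [P1→B gives 6>5; P2→P gives 10>2]
(C,R): not NE [P2→P gives 10>4]
(C,S): not NE [P2→P gives 10>9]
(D,P): not NE [P1→C gives 8>6]
(D,Q): not NE [P1→B gives 6>1; P2→R gives 5>2]
(D,R): not NE [P1→C gives 7>0]
(D,S): not NE [P1→C gives 9>6; P2→R gives 5>4]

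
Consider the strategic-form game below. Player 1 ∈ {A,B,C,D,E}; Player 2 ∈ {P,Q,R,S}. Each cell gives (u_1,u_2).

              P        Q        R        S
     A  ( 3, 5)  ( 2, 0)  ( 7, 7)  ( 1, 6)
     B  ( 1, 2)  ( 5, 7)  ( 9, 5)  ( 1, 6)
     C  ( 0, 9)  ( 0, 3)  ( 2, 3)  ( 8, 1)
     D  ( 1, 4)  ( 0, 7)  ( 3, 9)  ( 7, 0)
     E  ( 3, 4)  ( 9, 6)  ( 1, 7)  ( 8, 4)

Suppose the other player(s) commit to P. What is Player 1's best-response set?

argmax u_1 = {A,E}

u_1(A vs P) = 3
u_1(B vs P) = 1
u_1(C vs P) = 0
u_1(D vs P) = 1
u_1(E vs P) = 3
max payoff 3 at {A,E}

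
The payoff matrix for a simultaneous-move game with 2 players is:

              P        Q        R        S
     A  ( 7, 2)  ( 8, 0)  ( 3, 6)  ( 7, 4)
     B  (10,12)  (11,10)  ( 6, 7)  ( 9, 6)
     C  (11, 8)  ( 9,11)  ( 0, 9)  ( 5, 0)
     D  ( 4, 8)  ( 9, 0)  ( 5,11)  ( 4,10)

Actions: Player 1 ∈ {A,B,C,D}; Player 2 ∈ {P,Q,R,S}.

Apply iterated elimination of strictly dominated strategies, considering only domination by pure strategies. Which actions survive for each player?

IESDS → P1:{B,C} P2:{P,Q}

P1 drop A (B beats it: P:10>7 Q:11>8 R:6>3 S:9>7)
P1 drop D (B beats it: P:10>4 Q:11>9 R:6>5 S:9>4)
P2 drop R (Q beats it: B:10>7 C:11>9)
P2 drop S (P beats it: B:12>6 C:8>0)
P1→{B,C} P2→{P,Q}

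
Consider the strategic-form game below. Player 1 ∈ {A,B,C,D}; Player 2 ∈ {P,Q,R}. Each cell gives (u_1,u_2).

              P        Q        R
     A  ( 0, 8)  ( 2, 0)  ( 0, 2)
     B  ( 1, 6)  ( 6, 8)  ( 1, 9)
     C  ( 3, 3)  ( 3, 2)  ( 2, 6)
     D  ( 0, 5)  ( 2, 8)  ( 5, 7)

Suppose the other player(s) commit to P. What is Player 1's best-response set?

u_1(A vs P) = 0
u_1(B vs P) = 1
u_1(C vs P) = 3
u_1(D vs P) = 0
max payoff 3 at {C}

P1 best: {C}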